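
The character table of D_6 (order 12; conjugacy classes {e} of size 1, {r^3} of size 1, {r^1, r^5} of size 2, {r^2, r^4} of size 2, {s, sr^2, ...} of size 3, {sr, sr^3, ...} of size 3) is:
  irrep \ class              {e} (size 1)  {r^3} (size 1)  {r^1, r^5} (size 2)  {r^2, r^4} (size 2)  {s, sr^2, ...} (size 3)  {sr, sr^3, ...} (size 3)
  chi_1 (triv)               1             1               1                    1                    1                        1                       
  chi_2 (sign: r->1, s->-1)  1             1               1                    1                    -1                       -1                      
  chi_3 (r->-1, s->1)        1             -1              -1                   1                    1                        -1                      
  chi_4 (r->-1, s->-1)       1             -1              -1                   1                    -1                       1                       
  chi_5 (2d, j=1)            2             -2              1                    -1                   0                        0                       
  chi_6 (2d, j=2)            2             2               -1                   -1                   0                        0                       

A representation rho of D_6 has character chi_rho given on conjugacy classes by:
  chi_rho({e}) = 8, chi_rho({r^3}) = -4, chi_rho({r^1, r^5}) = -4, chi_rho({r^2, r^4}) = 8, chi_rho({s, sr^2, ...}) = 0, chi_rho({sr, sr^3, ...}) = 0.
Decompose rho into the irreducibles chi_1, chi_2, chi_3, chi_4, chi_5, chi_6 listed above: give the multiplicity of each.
Multiplicities: chi_1: 1, chi_2: 1, chi_3: 3, chi_4: 3, chi_5: 0, chi_6: 0.

Why: Use <chi_rho, chi> = (1/|G|) sum_C |C| * chi_rho(C) * conj(chi(C)) with |G| = 12 for each irreducible chi in the table:
  <chi_rho, chi_1> = (1/12)[1*(8)*conj(1) + 1*(-4)*conj(1) + 2*(-4)*conj(1) + 2*(8)*conj(1) + 3*(0)*conj(1) + 3*(0)*conj(1)]
      = (1/12)[(8) + (-4) + (-8) + (16) + (0) + (0)] = 12/12 = 1
  <chi_rho, chi_2> = (1/12)[1*(8)*conj(1) + 1*(-4)*conj(1) + 2*(-4)*conj(1) + 2*(8)*conj(1) + 3*(0)*conj(-1) + 3*(0)*conj(-1)]
      = (1/12)[(8) + (-4) + (-8) + (16) + (0) + (0)] = 12/12 = 1
  <chi_rho, chi_3> = (1/12)[1*(8)*conj(1) + 1*(-4)*conj(-1) + 2*(-4)*conj(-1) + 2*(8)*conj(1) + 3*(0)*conj(1) + 3*(0)*conj(-1)]
      = (1/12)[(8) + (4) + (8) + (16) + (0) + (0)] = 36/12 = 3
  <chi_rho, chi_4> = (1/12)[1*(8)*conj(1) + 1*(-4)*conj(-1) + 2*(-4)*conj(-1) + 2*(8)*conj(1) + 3*(0)*conj(-1) + 3*(0)*conj(1)]
      = (1/12)[(8) + (4) + (8) + (16) + (0) + (0)] = 36/12 = 3
  <chi_rho, chi_5> = (1/12)[1*(8)*conj(2) + 1*(-4)*conj(-2) + 2*(-4)*conj(1) + 2*(8)*conj(-1) + 3*(0)*conj(0) + 3*(0)*conj(0)]
      = (1/12)[(16) + (8) + (-8) + (-16) + (0) + (0)] = 0/12 = 0
  <chi_rho, chi_6> = (1/12)[1*(8)*conj(2) + 1*(-4)*conj(2) + 2*(-4)*conj(-1) + 2*(8)*conj(-1) + 3*(0)*conj(0) + 3*(0)*conj(0)]
      = (1/12)[(16) + (-8) + (8) + (-16) + (0) + (0)] = 0/12 = 0
Dimension check: dim(rho) = sum (mult * dim) = 1*1 + 1*1 + 3*1 + 3*1 + 0*2 + 0*2 = 8 = chi_rho(e) = 8.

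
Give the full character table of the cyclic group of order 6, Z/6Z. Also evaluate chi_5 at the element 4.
Character table of Z/6Z (irreps indexed chi_0,...,chi_5 with chi_k(m) = zeta_6^(k*m), zeta_6 = exp(2*pi*i/6)):
  irrep \ class  {0} (size 1)  {1} (size 1)    {2} (size 1)    {3} (size 1)  {4} (size 1)    {5} (size 1)  
  chi_0          1             1               1               1             1               1             
  chi_1          1             exp(I*pi/3)     exp(2*I*pi/3)   -1            exp(-2*I*pi/3)  exp(-I*pi/3)  
  chi_2          1             exp(2*I*pi/3)   exp(-2*I*pi/3)  1             exp(2*I*pi/3)   exp(-2*I*pi/3)
  chi_3          1             -1              1               -1            1               -1            
  chi_4          1             exp(-2*I*pi/3)  exp(2*I*pi/3)   1             exp(-2*I*pi/3)  exp(2*I*pi/3) 
  chi_5          1             exp(-I*pi/3)    exp(-2*I*pi/3)  -1            exp(2*I*pi/3)   exp(I*pi/3)   

Spot check: chi_5(4) = zeta_6^(5*4) = zeta_6^20 = exp(2*I*pi/3).

Derivation: Z/6Z is abelian, so all 6 irreducible complex representations are 1-dimensional. They are given by chi_k(m) = zeta_6^(k*m) for k = 0,...,5. Row orthogonality: sum_m chi_k(m) conj(chi_l(m)) = 6 * [k = l].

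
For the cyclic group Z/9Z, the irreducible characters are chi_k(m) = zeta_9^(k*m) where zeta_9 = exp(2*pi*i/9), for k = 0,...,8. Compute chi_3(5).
chi_3(5) = zeta_9^15 = exp(-2*I*pi/3)

chi_3(5) = zeta_9^(3*5) = zeta_9^15. Since zeta_9^9 = 1, this equals zeta_9^6 = exp(2*pi*i*6/9) = exp(-2*I*pi/3).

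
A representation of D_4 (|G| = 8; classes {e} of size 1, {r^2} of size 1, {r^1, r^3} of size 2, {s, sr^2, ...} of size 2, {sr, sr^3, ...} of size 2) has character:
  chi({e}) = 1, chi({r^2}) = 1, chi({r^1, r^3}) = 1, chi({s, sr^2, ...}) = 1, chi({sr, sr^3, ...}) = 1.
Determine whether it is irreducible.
Irreducible: <chi, chi> = 1.

Reasoning: <chi, chi> = (1/|G|) sum_C |C| * |chi(C)|^2 = (1/8)[1*|1|^2 + 1*|1|^2 + 2*|1|^2 + 2*|1|^2 + 2*|1|^2]
  = (1/8)[(1) + (1) + (2) + (2) + (2)] = 8/8 = 1.
A character is irreducible iff <chi, chi> = 1, so this representation is irreducible.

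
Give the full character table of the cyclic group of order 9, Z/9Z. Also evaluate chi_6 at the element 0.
Character table of Z/9Z (irreps indexed chi_0,...,chi_8 with chi_k(m) = zeta_9^(k*m), zeta_9 = exp(2*pi*i/9)):
  irrep \ class  {0} (size 1)  {1} (size 1)    {2} (size 1)    {3} (size 1)    {4} (size 1)    {5} (size 1)    {6} (size 1)    {7} (size 1)    {8} (size 1)  
  chi_0          1             1               1               1               1               1               1               1               1             
  chi_1          1             exp(2*I*pi/9)   exp(4*I*pi/9)   exp(2*I*pi/3)   exp(8*I*pi/9)   exp(-8*I*pi/9)  exp(-2*I*pi/3)  exp(-4*I*pi/9)  exp(-2*I*pi/9)
  chi_2          1             exp(4*I*pi/9)   exp(8*I*pi/9)   exp(-2*I*pi/3)  exp(-2*I*pi/9)  exp(2*I*pi/9)   exp(2*I*pi/3)   exp(-8*I*pi/9)  exp(-4*I*pi/9)
  chi_3          1             exp(2*I*pi/3)   exp(-2*I*pi/3)  1               exp(2*I*pi/3)   exp(-2*I*pi/3)  1               exp(2*I*pi/3)   exp(-2*I*pi/3)
  chi_4          1             exp(8*I*pi/9)   exp(-2*I*pi/9)  exp(2*I*pi/3)   exp(-4*I*pi/9)  exp(4*I*pi/9)   exp(-2*I*pi/3)  exp(2*I*pi/9)   exp(-8*I*pi/9)
  chi_5          1             exp(-8*I*pi/9)  exp(2*I*pi/9)   exp(-2*I*pi/3)  exp(4*I*pi/9)   exp(-4*I*pi/9)  exp(2*I*pi/3)   exp(-2*I*pi/9)  exp(8*I*pi/9) 
  chi_6          1             exp(-2*I*pi/3)  exp(2*I*pi/3)   1               exp(-2*I*pi/3)  exp(2*I*pi/3)   1               exp(-2*I*pi/3)  exp(2*I*pi/3) 
  chi_7          1             exp(-4*I*pi/9)  exp(-8*I*pi/9)  exp(2*I*pi/3)   exp(2*I*pi/9)   exp(-2*I*pi/9)  exp(-2*I*pi/3)  exp(8*I*pi/9)   exp(4*I*pi/9) 
  chi_8          1             exp(-2*I*pi/9)  exp(-4*I*pi/9)  exp(-2*I*pi/3)  exp(-8*I*pi/9)  exp(8*I*pi/9)   exp(2*I*pi/3)   exp(4*I*pi/9)   exp(2*I*pi/9) 

Spot check: chi_6(0) = zeta_9^(6*0) = zeta_9^0 = 1.

Argument: Z/9Z is abelian, so all 9 irreducible complex representations are 1-dimensional. They are given by chi_k(m) = zeta_9^(k*m) for k = 0,...,8. Row orthogonality: sum_m chi_k(m) conj(chi_l(m)) = 9 * [k = l].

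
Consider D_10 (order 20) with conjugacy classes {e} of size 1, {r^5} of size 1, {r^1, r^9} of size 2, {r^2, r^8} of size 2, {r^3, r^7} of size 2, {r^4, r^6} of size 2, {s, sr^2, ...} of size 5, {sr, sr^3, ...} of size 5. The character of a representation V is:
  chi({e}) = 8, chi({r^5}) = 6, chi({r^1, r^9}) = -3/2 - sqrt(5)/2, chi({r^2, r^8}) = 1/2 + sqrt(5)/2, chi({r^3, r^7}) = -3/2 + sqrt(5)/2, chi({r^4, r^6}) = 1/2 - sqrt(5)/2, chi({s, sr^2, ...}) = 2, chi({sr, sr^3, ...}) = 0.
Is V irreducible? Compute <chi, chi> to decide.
Not irreducible (reducible): <chi, chi> = 7 > 1.

Working: <chi, chi> = (1/|G|) sum_C |C| * |chi(C)|^2 = (1/20)[1*|8|^2 + 1*|6|^2 + 2*|-3/2 - sqrt(5)/2|^2 + 2*|1/2 + sqrt(5)/2|^2 + 2*|-3/2 + sqrt(5)/2|^2 + 2*|1/2 - sqrt(5)/2|^2 + 5*|2|^2 + 5*|0|^2]
  = (1/20)[(64) + (36) + (3*sqrt(5) + 7) + (sqrt(5) + 3) + (7 - 3*sqrt(5)) + (3 - sqrt(5)) + (20) + (0)] = 140/20 = 7.
A character is irreducible iff <chi, chi> = 1, so this representation is reducible.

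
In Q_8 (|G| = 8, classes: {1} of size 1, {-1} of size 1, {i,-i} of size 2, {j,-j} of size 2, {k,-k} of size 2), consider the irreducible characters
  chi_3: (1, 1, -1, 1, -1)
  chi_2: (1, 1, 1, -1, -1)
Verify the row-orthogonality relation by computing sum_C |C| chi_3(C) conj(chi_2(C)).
Sum = 0; so <chi_3, chi_2> = 0 (distinct irreducibles are orthogonal).

Derivation: Compute term by term over conjugacy classes (|C| * chi_3(C) * conj(chi_2(C))):
  1*(1)*conj(1) + 1*(1)*conj(1) + 2*(-1)*conj(1) + 2*(1)*conj(-1) + 2*(-1)*conj(-1)
  = (1) + (1) + (-2) + (-2) + (2)
  = 0.
Dividing by |G| = 8 gives 0/8 = 0, matching the row-orthogonality relation <chi_3, chi_2> = [chi_3 = chi_2].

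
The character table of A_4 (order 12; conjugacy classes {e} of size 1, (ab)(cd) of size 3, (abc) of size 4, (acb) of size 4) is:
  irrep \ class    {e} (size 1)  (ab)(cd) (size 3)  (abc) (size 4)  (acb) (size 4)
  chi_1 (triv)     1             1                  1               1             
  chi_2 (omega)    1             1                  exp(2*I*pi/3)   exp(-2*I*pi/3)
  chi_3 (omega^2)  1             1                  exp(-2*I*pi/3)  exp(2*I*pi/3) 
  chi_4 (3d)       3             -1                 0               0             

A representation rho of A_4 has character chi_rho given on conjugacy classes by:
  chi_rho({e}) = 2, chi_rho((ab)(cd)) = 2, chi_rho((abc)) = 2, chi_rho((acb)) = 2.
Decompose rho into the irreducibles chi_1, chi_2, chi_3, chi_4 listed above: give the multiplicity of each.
Multiplicities: chi_1: 2, chi_2: 0, chi_3: 0, chi_4: 0.

Reasoning: Use <chi_rho, chi> = (1/|G|) sum_C |C| * chi_rho(C) * conj(chi(C)) with |G| = 12 for each irreducible chi in the table:
  <chi_rho, chi_1> = (1/12)[1*(2)*conj(1) + 3*(2)*conj(1) + 4*(2)*conj(1) + 4*(2)*conj(1)]
      = (1/12)[(2) + (6) + (8) + (8)] = 24/12 = 2
  <chi_rho, chi_2> = (1/12)[1*(2)*conj(1) + 3*(2)*conj(1) + 4*(2)*conj(exp(2*I*pi/3)) + 4*(2)*conj(exp(-2*I*pi/3))]
      = (1/12)[(2) + (6) + (8*exp(-2*I*pi/3)) + (8*exp(2*I*pi/3))] = 0/12 = 0
  <chi_rho, chi_3> = (1/12)[1*(2)*conj(1) + 3*(2)*conj(1) + 4*(2)*conj(exp(-2*I*pi/3)) + 4*(2)*conj(exp(2*I*pi/3))]
      = (1/12)[(2) + (6) + (8*exp(2*I*pi/3)) + (8*exp(-2*I*pi/3))] = 0/12 = 0
  <chi_rho, chi_4> = (1/12)[1*(2)*conj(3) + 3*(2)*conj(-1) + 4*(2)*conj(0) + 4*(2)*conj(0)]
      = (1/12)[(6) + (-6) + (0) + (0)] = 0/12 = 0
(Exp terms are combined using exp(i*s)*conj(exp(i*t)) = exp(i*(s-t)), and sums of them are collapsed using the identity that for every m > 1 the m distinct m-th roots of unity sum to 0, e.g. 1 + exp(2*I*pi/3) + exp(-2*I*pi/3) = 0.)
Dimension check: dim(rho) = sum (mult * dim) = 2*1 + 0*1 + 0*1 + 0*3 = 2 = chi_rho(e) = 2.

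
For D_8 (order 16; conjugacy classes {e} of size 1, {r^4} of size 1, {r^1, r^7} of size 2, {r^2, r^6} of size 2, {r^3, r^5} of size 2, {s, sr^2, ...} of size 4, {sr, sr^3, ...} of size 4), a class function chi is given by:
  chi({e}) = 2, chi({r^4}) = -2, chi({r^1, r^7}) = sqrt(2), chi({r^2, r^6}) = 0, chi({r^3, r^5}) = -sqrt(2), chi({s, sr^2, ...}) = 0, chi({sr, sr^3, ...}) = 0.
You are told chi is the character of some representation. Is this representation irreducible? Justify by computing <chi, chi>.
Irreducible: <chi, chi> = 1.

Details: <chi, chi> = (1/|G|) sum_C |C| * |chi(C)|^2 = (1/16)[1*|2|^2 + 1*|-2|^2 + 2*|sqrt(2)|^2 + 2*|0|^2 + 2*|-sqrt(2)|^2 + 4*|0|^2 + 4*|0|^2]
  = (1/16)[(4) + (4) + (4) + (0) + (4) + (0) + (0)] = 16/16 = 1.
A character is irreducible iff <chi, chi> = 1, so this representation is irreducible.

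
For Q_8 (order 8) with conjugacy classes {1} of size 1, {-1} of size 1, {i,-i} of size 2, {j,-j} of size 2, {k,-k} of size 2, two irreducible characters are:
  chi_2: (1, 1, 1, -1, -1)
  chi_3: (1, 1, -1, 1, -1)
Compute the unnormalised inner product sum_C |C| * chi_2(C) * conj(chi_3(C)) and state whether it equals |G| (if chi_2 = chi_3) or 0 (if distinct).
Sum = 0; so <chi_2, chi_3> = 0 (distinct irreducibles are orthogonal).

Compute term by term over conjugacy classes (|C| * chi_2(C) * conj(chi_3(C))):
  1*(1)*conj(1) + 1*(1)*conj(1) + 2*(1)*conj(-1) + 2*(-1)*conj(1) + 2*(-1)*conj(-1)
  = (1) + (1) + (-2) + (-2) + (2)
  = 0.
Dividing by |G| = 8 gives 0/8 = 0, matching the row-orthogonality relation <chi_2, chi_3> = [chi_2 = chi_3].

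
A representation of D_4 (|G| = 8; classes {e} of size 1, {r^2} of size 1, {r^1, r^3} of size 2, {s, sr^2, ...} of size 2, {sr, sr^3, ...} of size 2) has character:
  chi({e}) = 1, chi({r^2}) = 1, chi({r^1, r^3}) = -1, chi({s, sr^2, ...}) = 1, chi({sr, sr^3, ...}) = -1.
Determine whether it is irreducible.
Irreducible: <chi, chi> = 1.

Derivation: <chi, chi> = (1/|G|) sum_C |C| * |chi(C)|^2 = (1/8)[1*|1|^2 + 1*|1|^2 + 2*|-1|^2 + 2*|1|^2 + 2*|-1|^2]
  = (1/8)[(1) + (1) + (2) + (2) + (2)] = 8/8 = 1.
A character is irreducible iff <chi, chi> = 1, so this representation is irreducible.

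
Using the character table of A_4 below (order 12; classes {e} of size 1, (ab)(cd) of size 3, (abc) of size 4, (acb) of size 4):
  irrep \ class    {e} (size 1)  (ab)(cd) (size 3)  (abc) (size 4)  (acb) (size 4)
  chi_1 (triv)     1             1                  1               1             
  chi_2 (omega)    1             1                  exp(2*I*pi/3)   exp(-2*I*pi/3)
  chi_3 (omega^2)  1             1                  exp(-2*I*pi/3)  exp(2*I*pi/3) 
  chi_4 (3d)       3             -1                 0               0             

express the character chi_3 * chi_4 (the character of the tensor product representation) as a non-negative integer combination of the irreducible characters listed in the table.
chi_3 tensor chi_4 = chi_4 (all other irreducibles have multiplicity 0).

The character of a tensor product is the pointwise product (chi_3 * chi_4)(C) = chi_3(C) * chi_4(C):
  {e}: (1)*(3), (ab)(cd): (1)*(-1), (abc): (exp(-2*I*pi/3))*(0), (acb): (exp(2*I*pi/3))*(0)
so (chi_3 * chi_4) takes values
  {e} -> 3, (ab)(cd) -> -1, (abc) -> 0, (acb) -> 0.
Now take the inner product of this character with each irreducible chi from the table, <chi_3*chi_4, chi> = (1/12) sum_C |C| (chi_3*chi_4)(C) conj(chi(C)):
  <chi_3*chi_4, chi_1> = (1/12)[1*(3)*conj(1) + 3*(-1)*conj(1) + 4*(0)*conj(1) + 4*(0)*conj(1)]
      = (1/12)[(3) + (-3) + (0) + (0)] = 0/12 = 0
  <chi_3*chi_4, chi_2> = (1/12)[1*(3)*conj(1) + 3*(-1)*conj(1) + 4*(0)*conj(exp(2*I*pi/3)) + 4*(0)*conj(exp(-2*I*pi/3))]
      = (1/12)[(3) + (-3) + (0) + (0)] = 0/12 = 0
  <chi_3*chi_4, chi_3> = (1/12)[1*(3)*conj(1) + 3*(-1)*conj(1) + 4*(0)*conj(exp(-2*I*pi/3)) + 4*(0)*conj(exp(2*I*pi/3))]
      = (1/12)[(3) + (-3) + (0) + (0)] = 0/12 = 0
  <chi_3*chi_4, chi_4> = (1/12)[1*(3)*conj(3) + 3*(-1)*conj(-1) + 4*(0)*conj(0) + 4*(0)*conj(0)]
      = (1/12)[(9) + (3) + (0) + (0)] = 12/12 = 1
(Exp terms are combined using exp(i*s)*conj(exp(i*t)) = exp(i*(s-t)), and sums of them are collapsed using the identity that for every m > 1 the m distinct m-th roots of unity sum to 0, e.g. 1 + exp(2*I*pi/3) + exp(-2*I*pi/3) = 0.)
Hence the multiplicities are chi_4: 1. Dimension check: dim(chi_3)*dim(chi_4) = 1*3 = 3 and sum (mult * dim) = 1*3 = 3.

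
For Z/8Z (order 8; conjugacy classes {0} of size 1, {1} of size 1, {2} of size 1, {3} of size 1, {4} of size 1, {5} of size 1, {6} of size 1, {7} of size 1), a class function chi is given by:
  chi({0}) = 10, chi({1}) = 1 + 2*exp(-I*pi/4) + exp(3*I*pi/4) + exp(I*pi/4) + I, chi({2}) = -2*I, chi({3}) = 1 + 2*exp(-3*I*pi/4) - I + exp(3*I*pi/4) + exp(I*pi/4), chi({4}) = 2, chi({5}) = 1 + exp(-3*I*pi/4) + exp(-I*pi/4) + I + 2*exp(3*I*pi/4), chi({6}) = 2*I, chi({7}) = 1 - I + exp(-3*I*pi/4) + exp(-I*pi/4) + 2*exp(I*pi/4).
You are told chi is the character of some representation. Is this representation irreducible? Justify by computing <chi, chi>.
Not irreducible (reducible): <chi, chi> = 16 > 1.

Justification: <chi, chi> = (1/|G|) sum_C |C| * |chi(C)|^2 = (1/8)[1*|10|^2 + 1*|1 + 2*exp(-I*pi/4) + exp(3*I*pi/4) + exp(I*pi/4) + I|^2 + 1*|-2*I|^2 + 1*|1 + 2*exp(-3*I*pi/4) - I + exp(3*I*pi/4) + exp(I*pi/4)|^2 + 1*|2|^2 + 1*|1 + exp(-3*I*pi/4) + exp(-I*pi/4) + I + 2*exp(3*I*pi/4)|^2 + 1*|2*I|^2 + 1*|1 - I + exp(-3*I*pi/4) + exp(-I*pi/4) + 2*exp(I*pi/4)|^2]
  = (1/8)[(100) + (4 + 4*exp(-I*pi/4) + 2*exp(3*I*pi/4) + 2*exp(I*pi/4)) + (4) + (4 + 2*exp(-3*I*pi/4) + 2*exp(-I*pi/4) + 4*exp(3*I*pi/4)) + (4) + (4 + 2*exp(-3*I*pi/4) + 2*exp(-I*pi/4) + 4*exp(3*I*pi/4)) + (4) + (4 + 4*exp(-I*pi/4) + 2*exp(3*I*pi/4) + 2*exp(I*pi/4))] = 128/8 = 16.
(Exp terms are combined using exp(i*s)*conj(exp(i*t)) = exp(i*(s-t)), and sums of them are collapsed using the identity that for every m > 1 the m distinct m-th roots of unity sum to 0, e.g. 1 + exp(2*I*pi/3) + exp(-2*I*pi/3) = 0.)
A character is irreducible iff <chi, chi> = 1, so this representation is reducible.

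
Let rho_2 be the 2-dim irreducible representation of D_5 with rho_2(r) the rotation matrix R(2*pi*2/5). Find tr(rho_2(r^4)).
chi_{rho_2}(r^4) = 2*cos(2*pi*2*4/5) = -sqrt(5)/2 - 1/2

Proof sketch: rho_2(r^4) is rotation by angle 2*pi*2*4/5, whose trace is 2*cos(2*pi*2*4/5) = -sqrt(5)/2 - 1/2.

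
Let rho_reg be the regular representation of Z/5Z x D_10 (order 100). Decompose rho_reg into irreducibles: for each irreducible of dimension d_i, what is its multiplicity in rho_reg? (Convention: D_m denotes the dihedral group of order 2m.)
Each irreducible V_i of dimension d_i appears with multiplicity d_i, i.e. rho_reg = (direct sum over all irreducibles V_i) d_i V_i. The irreducible dimensions for Z/5Z x D_10 are 1, 1, 1, 1, 1, 1, 1, 1, 1, 1, 1, 1, 1, 1, 1, 1, 1, 1, 1, 1, 2, 2, 2, 2, 2, 2, 2, 2, 2, 2, 2, 2, 2, 2, 2, 2, 2, 2, 2, 2: 20 irreducibles of dimension 1, each with multiplicity 1; 20 irreducibles of dimension 2, each with multiplicity 2. Total dimension 20*1*1 + 20*2*2 = 100 = |G|.

Argument: General theorem: in the regular representation of a finite group G, each irreducible appears with multiplicity equal to its dimension. Check: dim(rho_reg) = sum d_i^2 = 1 + 1 + 1 + 1 + 1 + 1 + 1 + 1 + 1 + 1 + 1 + 1 + 1 + 1 + 1 + 1 + 1 + 1 + 1 + 1 + 4 + 4 + 4 + 4 + 4 + 4 + 4 + 4 + 4 + 4 + 4 + 4 + 4 + 4 + 4 + 4 + 4 + 4 + 4 + 4 = 100 = |G|.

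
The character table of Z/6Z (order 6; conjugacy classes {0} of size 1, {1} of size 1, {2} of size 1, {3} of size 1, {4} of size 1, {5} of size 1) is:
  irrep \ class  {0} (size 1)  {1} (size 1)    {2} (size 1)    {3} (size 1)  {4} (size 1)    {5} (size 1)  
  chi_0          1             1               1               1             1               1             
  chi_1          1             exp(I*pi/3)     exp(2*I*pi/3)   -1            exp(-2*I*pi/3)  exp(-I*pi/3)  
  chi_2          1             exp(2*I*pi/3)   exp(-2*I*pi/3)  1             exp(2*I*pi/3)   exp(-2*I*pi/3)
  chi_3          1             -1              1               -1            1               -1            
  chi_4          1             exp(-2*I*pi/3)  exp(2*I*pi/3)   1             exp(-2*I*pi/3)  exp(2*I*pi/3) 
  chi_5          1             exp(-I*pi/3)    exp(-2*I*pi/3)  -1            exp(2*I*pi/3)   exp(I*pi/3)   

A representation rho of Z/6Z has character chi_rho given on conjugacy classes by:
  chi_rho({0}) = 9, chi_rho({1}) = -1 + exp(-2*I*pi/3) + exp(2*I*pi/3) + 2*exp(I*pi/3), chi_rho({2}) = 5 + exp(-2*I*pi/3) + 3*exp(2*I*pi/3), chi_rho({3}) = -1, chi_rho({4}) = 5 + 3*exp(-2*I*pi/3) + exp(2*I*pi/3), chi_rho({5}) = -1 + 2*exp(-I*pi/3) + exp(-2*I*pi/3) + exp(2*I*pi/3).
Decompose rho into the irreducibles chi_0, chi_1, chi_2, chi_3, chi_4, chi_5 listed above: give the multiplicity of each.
Multiplicities: chi_0: 2, chi_1: 2, chi_2: 1, chi_3: 3, chi_4: 1, chi_5: 0.

Proof sketch: Use <chi_rho, chi> = (1/|G|) sum_C |C| * chi_rho(C) * conj(chi(C)) with |G| = 6 for each irreducible chi in the table:
  <chi_rho, chi_0> = (1/6)[1*(9)*conj(1) + 1*(-1 + exp(-2*I*pi/3) + exp(2*I*pi/3) + 2*exp(I*pi/3))*conj(1) + 1*(5 + exp(-2*I*pi/3) + 3*exp(2*I*pi/3))*conj(1) + 1*(-1)*conj(1) + 1*(5 + 3*exp(-2*I*pi/3) + exp(2*I*pi/3))*conj(1) + 1*(-1 + 2*exp(-I*pi/3) + exp(-2*I*pi/3) + exp(2*I*pi/3))*conj(1)]
      = (1/6)[(9) + (-1 + exp(-2*I*pi/3) + exp(2*I*pi/3) + 2*exp(I*pi/3)) + (5 + exp(-2*I*pi/3) + 3*exp(2*I*pi/3)) + (-1) + (5 + 3*exp(-2*I*pi/3) + exp(2*I*pi/3)) + (-1 + 2*exp(-I*pi/3) + exp(-2*I*pi/3) + exp(2*I*pi/3))] = 12/6 = 2
  <chi_rho, chi_1> = (1/6)[1*(9)*conj(1) + 1*(-1 + exp(-2*I*pi/3) + exp(2*I*pi/3) + 2*exp(I*pi/3))*conj(exp(I*pi/3)) + 1*(5 + exp(-2*I*pi/3) + 3*exp(2*I*pi/3))*conj(exp(2*I*pi/3)) + 1*(-1)*conj(-1) + 1*(5 + 3*exp(-2*I*pi/3) + exp(2*I*pi/3))*conj(exp(-2*I*pi/3)) + 1*(-1 + 2*exp(-I*pi/3) + exp(-2*I*pi/3) + exp(2*I*pi/3))*conj(exp(-I*pi/3))]
      = (1/6)[(9) + (1 - exp(-I*pi/3) + exp(I*pi/3)) + (3 + 5*exp(-2*I*pi/3) + exp(2*I*pi/3)) + (1) + (3 + exp(-2*I*pi/3) + 5*exp(2*I*pi/3)) + (1 - exp(I*pi/3) + exp(-I*pi/3))] = 12/6 = 2
  <chi_rho, chi_2> = (1/6)[1*(9)*conj(1) + 1*(-1 + exp(-2*I*pi/3) + exp(2*I*pi/3) + 2*exp(I*pi/3))*conj(exp(2*I*pi/3)) + 1*(5 + exp(-2*I*pi/3) + 3*exp(2*I*pi/3))*conj(exp(-2*I*pi/3)) + 1*(-1)*conj(1) + 1*(5 + 3*exp(-2*I*pi/3) + exp(2*I*pi/3))*conj(exp(2*I*pi/3)) + 1*(-1 + 2*exp(-I*pi/3) + exp(-2*I*pi/3) + exp(2*I*pi/3))*conj(exp(-2*I*pi/3))]
      = (1/6)[(9) + (2) + (1 + 3*exp(-2*I*pi/3) + 5*exp(2*I*pi/3)) + (-1) + (1 + 5*exp(-2*I*pi/3) + 3*exp(2*I*pi/3)) + (2)] = 6/6 = 1
  <chi_rho, chi_3> = (1/6)[1*(9)*conj(1) + 1*(-1 + exp(-2*I*pi/3) + exp(2*I*pi/3) + 2*exp(I*pi/3))*conj(-1) + 1*(5 + exp(-2*I*pi/3) + 3*exp(2*I*pi/3))*conj(1) + 1*(-1)*conj(-1) + 1*(5 + 3*exp(-2*I*pi/3) + exp(2*I*pi/3))*conj(1) + 1*(-1 + 2*exp(-I*pi/3) + exp(-2*I*pi/3) + exp(2*I*pi/3))*conj(-1)]
      = (1/6)[(9) + (1 - 2*exp(I*pi/3) - exp(2*I*pi/3) - exp(-2*I*pi/3)) + (5 + exp(-2*I*pi/3) + 3*exp(2*I*pi/3)) + (1) + (5 + 3*exp(-2*I*pi/3) + exp(2*I*pi/3)) + (1 - exp(2*I*pi/3) - exp(-2*I*pi/3) - 2*exp(-I*pi/3))] = 18/6 = 3
  <chi_rho, chi_4> = (1/6)[1*(9)*conj(1) + 1*(-1 + exp(-2*I*pi/3) + exp(2*I*pi/3) + 2*exp(I*pi/3))*conj(exp(-2*I*pi/3)) + 1*(5 + exp(-2*I*pi/3) + 3*exp(2*I*pi/3))*conj(exp(2*I*pi/3)) + 1*(-1)*conj(1) + 1*(5 + 3*exp(-2*I*pi/3) + exp(2*I*pi/3))*conj(exp(-2*I*pi/3)) + 1*(-1 + 2*exp(-I*pi/3) + exp(-2*I*pi/3) + exp(2*I*pi/3))*conj(exp(2*I*pi/3))]
      = (1/6)[(9) + (-1 + exp(-2*I*pi/3) - exp(2*I*pi/3)) + (3 + 5*exp(-2*I*pi/3) + exp(2*I*pi/3)) + (-1) + (3 + exp(-2*I*pi/3) + 5*exp(2*I*pi/3)) + (-1 + exp(2*I*pi/3) - exp(-2*I*pi/3))] = 6/6 = 1
  <chi_rho, chi_5> = (1/6)[1*(9)*conj(1) + 1*(-1 + exp(-2*I*pi/3) + exp(2*I*pi/3) + 2*exp(I*pi/3))*conj(exp(-I*pi/3)) + 1*(5 + exp(-2*I*pi/3) + 3*exp(2*I*pi/3))*conj(exp(-2*I*pi/3)) + 1*(-1)*conj(-1) + 1*(5 + 3*exp(-2*I*pi/3) + exp(2*I*pi/3))*conj(exp(2*I*pi/3)) + 1*(-1 + 2*exp(-I*pi/3) + exp(-2*I*pi/3) + exp(2*I*pi/3))*conj(exp(I*pi/3))]
      = (1/6)[(9) + (-2) + (1 + 3*exp(-2*I*pi/3) + 5*exp(2*I*pi/3)) + (1) + (1 + 5*exp(-2*I*pi/3) + 3*exp(2*I*pi/3)) + (-2)] = 0/6 = 0
(Exp terms are combined using exp(i*s)*conj(exp(i*t)) = exp(i*(s-t)), and sums of them are collapsed using the identity that for every m > 1 the m distinct m-th roots of unity sum to 0, e.g. 1 + exp(2*I*pi/3) + exp(-2*I*pi/3) = 0.)
Dimension check: dim(rho) = sum (mult * dim) = 2*1 + 2*1 + 1*1 + 3*1 + 1*1 + 0*1 = 9 = chi_rho(e) = 9.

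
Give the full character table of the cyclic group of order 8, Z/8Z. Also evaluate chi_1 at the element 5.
Character table of Z/8Z (irreps indexed chi_0,...,chi_7 with chi_k(m) = zeta_8^(k*m), zeta_8 = exp(2*pi*i/8)):
  irrep \ class  {0} (size 1)  {1} (size 1)    {2} (size 1)  {3} (size 1)    {4} (size 1)  {5} (size 1)    {6} (size 1)  {7} (size 1)  
  chi_0          1             1               1             1               1             1               1             1             
  chi_1          1             exp(I*pi/4)     I             exp(3*I*pi/4)   -1            exp(-3*I*pi/4)  -I            exp(-I*pi/4)  
  chi_2          1             I               -1            -I              1             I               -1            -I            
  chi_3          1             exp(3*I*pi/4)   -I            exp(I*pi/4)     -1            exp(-I*pi/4)    I             exp(-3*I*pi/4)
  chi_4          1             -1              1             -1              1             -1              1             -1            
  chi_5          1             exp(-3*I*pi/4)  I             exp(-I*pi/4)    -1            exp(I*pi/4)     -I            exp(3*I*pi/4) 
  chi_6          1             -I              -1            I               1             -I              -1            I             
  chi_7          1             exp(-I*pi/4)    -I            exp(-3*I*pi/4)  -1            exp(3*I*pi/4)   I             exp(I*pi/4)   

Spot check: chi_1(5) = zeta_8^(1*5) = zeta_8^5 = exp(-3*I*pi/4).

Proof sketch: Z/8Z is abelian, so all 8 irreducible complex representations are 1-dimensional. They are given by chi_k(m) = zeta_8^(k*m) for k = 0,...,7. Row orthogonality: sum_m chi_k(m) conj(chi_l(m)) = 8 * [k = l].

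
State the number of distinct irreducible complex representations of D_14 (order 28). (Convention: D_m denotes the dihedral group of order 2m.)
10

Details: The number of irreducible complex representations of a finite group equals its number of conjugacy classes. D_14 has 10 conjugacy classes (n/2 + 3 for n even), so D_14 (order 28) has exactly 10 irreducible complex representations.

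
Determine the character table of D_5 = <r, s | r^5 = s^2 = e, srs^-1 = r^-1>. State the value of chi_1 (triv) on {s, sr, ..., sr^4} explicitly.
Conjugacy classes: {e} of size 1, {r^1, r^4} of size 2, {r^2, r^3} of size 2, {s, sr, ..., sr^4} of size 5.
Character table:
  irrep \ class              {e} (size 1)  {r^1, r^4} (size 2)  {r^2, r^3} (size 2)  {s, sr, ..., sr^4} (size 5)
  chi_1 (triv)               1             1                    1                    1                          
  chi_2 (sign: r->1, s->-1)  1             1                    1                    -1                         
  chi_3 (2d, j=1)            2             -1/2 + sqrt(5)/2     -sqrt(5)/2 - 1/2     0                          
  chi_4 (2d, j=2)            2             -sqrt(5)/2 - 1/2     -1/2 + sqrt(5)/2     0                          

Spot check: chi_1 (triv) on {s, sr, ..., sr^4} = 1.

Proof sketch: D_5 has order 2*5 = 10 with 4 conjugacy classes, hence 4 irreducibles. Sum of squared dims 1 + 1 + 4 + 4 = 10 = |G|. Linear characters come from the abelianisation; the 2-dimensional irreps have character r^k -> 2*cos(2*pi*j*k/5), reflections -> 0.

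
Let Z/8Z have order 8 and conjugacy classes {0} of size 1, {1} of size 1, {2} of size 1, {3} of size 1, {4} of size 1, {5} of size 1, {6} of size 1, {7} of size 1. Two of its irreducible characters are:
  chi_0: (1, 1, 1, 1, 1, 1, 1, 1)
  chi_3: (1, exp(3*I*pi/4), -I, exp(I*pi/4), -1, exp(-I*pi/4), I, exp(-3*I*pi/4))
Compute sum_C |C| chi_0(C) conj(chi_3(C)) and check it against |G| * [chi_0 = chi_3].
Sum = 0; so <chi_0, chi_3> = 0 (distinct irreducibles are orthogonal).

Explanation: Compute term by term over conjugacy classes (|C| * chi_0(C) * conj(chi_3(C))):
  1*(1)*conj(1) + 1*(1)*conj(exp(3*I*pi/4)) + 1*(1)*conj(-I) + 1*(1)*conj(exp(I*pi/4)) + 1*(1)*conj(-1) + 1*(1)*conj(exp(-I*pi/4)) + 1*(1)*conj(I) + 1*(1)*conj(exp(-3*I*pi/4))
  = (1) + (exp(-3*I*pi/4)) + (I) + (exp(-I*pi/4)) + (-1) + (exp(I*pi/4)) + (-I) + (exp(3*I*pi/4))
  = 0.
(Exp terms are combined using exp(i*s)*conj(exp(i*t)) = exp(i*(s-t)), and sums of them are collapsed using the identity that for every m > 1 the m distinct m-th roots of unity sum to 0, e.g. 1 + exp(2*I*pi/3) + exp(-2*I*pi/3) = 0.)
Dividing by |G| = 8 gives 0/8 = 0, matching the row-orthogonality relation <chi_0, chi_3> = [chi_0 = chi_3].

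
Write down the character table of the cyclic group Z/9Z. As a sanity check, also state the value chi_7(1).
Character table of Z/9Z (irreps indexed chi_0,...,chi_8 with chi_k(m) = zeta_9^(k*m), zeta_9 = exp(2*pi*i/9)):
  irrep \ class  {0} (size 1)  {1} (size 1)    {2} (size 1)    {3} (size 1)    {4} (size 1)    {5} (size 1)    {6} (size 1)    {7} (size 1)    {8} (size 1)  
  chi_0          1             1               1               1               1               1               1               1               1             
  chi_1          1             exp(2*I*pi/9)   exp(4*I*pi/9)   exp(2*I*pi/3)   exp(8*I*pi/9)   exp(-8*I*pi/9)  exp(-2*I*pi/3)  exp(-4*I*pi/9)  exp(-2*I*pi/9)
  chi_2          1             exp(4*I*pi/9)   exp(8*I*pi/9)   exp(-2*I*pi/3)  exp(-2*I*pi/9)  exp(2*I*pi/9)   exp(2*I*pi/3)   exp(-8*I*pi/9)  exp(-4*I*pi/9)
  chi_3          1             exp(2*I*pi/3)   exp(-2*I*pi/3)  1               exp(2*I*pi/3)   exp(-2*I*pi/3)  1               exp(2*I*pi/3)   exp(-2*I*pi/3)
  chi_4          1             exp(8*I*pi/9)   exp(-2*I*pi/9)  exp(2*I*pi/3)   exp(-4*I*pi/9)  exp(4*I*pi/9)   exp(-2*I*pi/3)  exp(2*I*pi/9)   exp(-8*I*pi/9)
  chi_5          1             exp(-8*I*pi/9)  exp(2*I*pi/9)   exp(-2*I*pi/3)  exp(4*I*pi/9)   exp(-4*I*pi/9)  exp(2*I*pi/3)   exp(-2*I*pi/9)  exp(8*I*pi/9) 
  chi_6          1             exp(-2*I*pi/3)  exp(2*I*pi/3)   1               exp(-2*I*pi/3)  exp(2*I*pi/3)   1               exp(-2*I*pi/3)  exp(2*I*pi/3) 
  chi_7          1             exp(-4*I*pi/9)  exp(-8*I*pi/9)  exp(2*I*pi/3)   exp(2*I*pi/9)   exp(-2*I*pi/9)  exp(-2*I*pi/3)  exp(8*I*pi/9)   exp(4*I*pi/9) 
  chi_8          1             exp(-2*I*pi/9)  exp(-4*I*pi/9)  exp(-2*I*pi/3)  exp(-8*I*pi/9)  exp(8*I*pi/9)   exp(2*I*pi/3)   exp(4*I*pi/9)   exp(2*I*pi/9) 

Spot check: chi_7(1) = zeta_9^(7*1) = zeta_9^7 = exp(-4*I*pi/9).

Explanation: Z/9Z is abelian, so all 9 irreducible complex representations are 1-dimensional. They are given by chi_k(m) = zeta_9^(k*m) for k = 0,...,8. Row orthogonality: sum_m chi_k(m) conj(chi_l(m)) = 9 * [k = l].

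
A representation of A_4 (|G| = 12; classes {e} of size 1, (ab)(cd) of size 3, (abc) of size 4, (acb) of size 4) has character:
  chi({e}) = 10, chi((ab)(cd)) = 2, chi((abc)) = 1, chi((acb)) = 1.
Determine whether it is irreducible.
Not irreducible (reducible): <chi, chi> = 10 > 1.

Proof sketch: <chi, chi> = (1/|G|) sum_C |C| * |chi(C)|^2 = (1/12)[1*|10|^2 + 3*|2|^2 + 4*|1|^2 + 4*|1|^2]
  = (1/12)[(100) + (12) + (4) + (4)] = 120/12 = 10.
(Exp terms are combined using exp(i*s)*conj(exp(i*t)) = exp(i*(s-t)), and sums of them are collapsed using the identity that for every m > 1 the m distinct m-th roots of unity sum to 0, e.g. 1 + exp(2*I*pi/3) + exp(-2*I*pi/3) = 0.)
A character is irreducible iff <chi, chi> = 1, so this representation is reducible.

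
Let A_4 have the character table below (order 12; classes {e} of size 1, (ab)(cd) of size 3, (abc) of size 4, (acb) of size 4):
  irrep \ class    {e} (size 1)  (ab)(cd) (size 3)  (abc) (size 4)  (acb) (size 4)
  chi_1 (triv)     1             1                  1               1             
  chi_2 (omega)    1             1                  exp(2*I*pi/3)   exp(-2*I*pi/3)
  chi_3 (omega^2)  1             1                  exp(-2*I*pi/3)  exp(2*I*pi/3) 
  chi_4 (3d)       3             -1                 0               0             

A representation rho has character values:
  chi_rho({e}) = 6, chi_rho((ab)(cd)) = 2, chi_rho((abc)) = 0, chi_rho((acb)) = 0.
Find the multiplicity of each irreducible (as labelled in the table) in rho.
Multiplicities: chi_1: 1, chi_2: 1, chi_3: 1, chi_4: 1.

Proof sketch: Use <chi_rho, chi> = (1/|G|) sum_C |C| * chi_rho(C) * conj(chi(C)) with |G| = 12 for each irreducible chi in the table:
  <chi_rho, chi_1> = (1/12)[1*(6)*conj(1) + 3*(2)*conj(1) + 4*(0)*conj(1) + 4*(0)*conj(1)]
      = (1/12)[(6) + (6) + (0) + (0)] = 12/12 = 1
  <chi_rho, chi_2> = (1/12)[1*(6)*conj(1) + 3*(2)*conj(1) + 4*(0)*conj(exp(2*I*pi/3)) + 4*(0)*conj(exp(-2*I*pi/3))]
      = (1/12)[(6) + (6) + (0) + (0)] = 12/12 = 1
  <chi_rho, chi_3> = (1/12)[1*(6)*conj(1) + 3*(2)*conj(1) + 4*(0)*conj(exp(-2*I*pi/3)) + 4*(0)*conj(exp(2*I*pi/3))]
      = (1/12)[(6) + (6) + (0) + (0)] = 12/12 = 1
  <chi_rho, chi_4> = (1/12)[1*(6)*conj(3) + 3*(2)*conj(-1) + 4*(0)*conj(0) + 4*(0)*conj(0)]
      = (1/12)[(18) + (-6) + (0) + (0)] = 12/12 = 1
(Exp terms are combined using exp(i*s)*conj(exp(i*t)) = exp(i*(s-t)), and sums of them are collapsed using the identity that for every m > 1 the m distinct m-th roots of unity sum to 0, e.g. 1 + exp(2*I*pi/3) + exp(-2*I*pi/3) = 0.)
Dimension check: dim(rho) = sum (mult * dim) = 1*1 + 1*1 + 1*1 + 1*3 = 6 = chi_rho(e) = 6.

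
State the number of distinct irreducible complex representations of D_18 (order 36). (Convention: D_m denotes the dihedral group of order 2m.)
12

Details: The number of irreducible complex representations of a finite group equals its number of conjugacy classes. D_18 has 12 conjugacy classes (n/2 + 3 for n even), so D_18 (order 36) has exactly 12 irreducible complex representations.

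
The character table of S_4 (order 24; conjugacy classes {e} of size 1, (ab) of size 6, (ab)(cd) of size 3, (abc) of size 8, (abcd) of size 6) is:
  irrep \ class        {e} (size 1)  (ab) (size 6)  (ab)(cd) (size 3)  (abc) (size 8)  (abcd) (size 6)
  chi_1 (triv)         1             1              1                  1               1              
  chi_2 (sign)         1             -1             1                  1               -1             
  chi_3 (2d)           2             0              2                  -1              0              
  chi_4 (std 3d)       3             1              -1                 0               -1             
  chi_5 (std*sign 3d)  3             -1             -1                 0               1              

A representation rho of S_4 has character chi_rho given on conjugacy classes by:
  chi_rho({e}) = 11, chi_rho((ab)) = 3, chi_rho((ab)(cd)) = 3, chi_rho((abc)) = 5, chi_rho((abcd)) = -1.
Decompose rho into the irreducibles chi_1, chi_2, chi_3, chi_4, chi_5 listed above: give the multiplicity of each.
Multiplicities: chi_1: 3, chi_2: 2, chi_3: 0, chi_4: 2, chi_5: 0.

Solution. Use <chi_rho, chi> = (1/|G|) sum_C |C| * chi_rho(C) * conj(chi(C)) with |G| = 24 for each irreducible chi in the table:
  <chi_rho, chi_1> = (1/24)[1*(11)*conj(1) + 6*(3)*conj(1) + 3*(3)*conj(1) + 8*(5)*conj(1) + 6*(-1)*conj(1)]
      = (1/24)[(11) + (18) + (9) + (40) + (-6)] = 72/24 = 3
  <chi_rho, chi_2> = (1/24)[1*(11)*conj(1) + 6*(3)*conj(-1) + 3*(3)*conj(1) + 8*(5)*conj(1) + 6*(-1)*conj(-1)]
      = (1/24)[(11) + (-18) + (9) + (40) + (6)] = 48/24 = 2
  <chi_rho, chi_3> = (1/24)[1*(11)*conj(2) + 6*(3)*conj(0) + 3*(3)*conj(2) + 8*(5)*conj(-1) + 6*(-1)*conj(0)]
      = (1/24)[(22) + (0) + (18) + (-40) + (0)] = 0/24 = 0
  <chi_rho, chi_4> = (1/24)[1*(11)*conj(3) + 6*(3)*conj(1) + 3*(3)*conj(-1) + 8*(5)*conj(0) + 6*(-1)*conj(-1)]
      = (1/24)[(33) + (18) + (-9) + (0) + (6)] = 48/24 = 2
  <chi_rho, chi_5> = (1/24)[1*(11)*conj(3) + 6*(3)*conj(-1) + 3*(3)*conj(-1) + 8*(5)*conj(0) + 6*(-1)*conj(1)]
      = (1/24)[(33) + (-18) + (-9) + (0) + (-6)] = 0/24 = 0
Dimension check: dim(rho) = sum (mult * dim) = 3*1 + 2*1 + 0*2 + 2*3 + 0*3 = 11 = chi_rho(e) = 11.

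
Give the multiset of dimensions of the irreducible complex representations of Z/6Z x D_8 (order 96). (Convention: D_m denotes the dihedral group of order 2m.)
Dimensions: 1, 1, 1, 1, 1, 1, 1, 1, 1, 1, 1, 1, 1, 1, 1, 1, 1, 1, 1, 1, 1, 1, 1, 1, 2, 2, 2, 2, 2, 2, 2, 2, 2, 2, 2, 2, 2, 2, 2, 2, 2, 2

Explanation: There are 42 irreducibles (= number of conjugacy classes). Their dimensions d_i satisfy sum d_i^2 = |G| = 96: 1 + 1 + 1 + 1 + 1 + 1 + 1 + 1 + 1 + 1 + 1 + 1 + 1 + 1 + 1 + 1 + 1 + 1 + 1 + 1 + 1 + 1 + 1 + 1 + 4 + 4 + 4 + 4 + 4 + 4 + 4 + 4 + 4 + 4 + 4 + 4 + 4 + 4 + 4 + 4 + 4 + 4 = 96. (For the product with Z/6Z: each of the 6 1-dim characters of Z/6Z tensors with each irrep of D_8, giving 6 copies of each D_8-dimension.)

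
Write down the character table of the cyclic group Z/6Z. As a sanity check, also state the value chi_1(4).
Character table of Z/6Z (irreps indexed chi_0,...,chi_5 with chi_k(m) = zeta_6^(k*m), zeta_6 = exp(2*pi*i/6)):
  irrep \ class  {0} (size 1)  {1} (size 1)    {2} (size 1)    {3} (size 1)  {4} (size 1)    {5} (size 1)  
  chi_0          1             1               1               1             1               1             
  chi_1          1             exp(I*pi/3)     exp(2*I*pi/3)   -1            exp(-2*I*pi/3)  exp(-I*pi/3)  
  chi_2          1             exp(2*I*pi/3)   exp(-2*I*pi/3)  1             exp(2*I*pi/3)   exp(-2*I*pi/3)
  chi_3          1             -1              1               -1            1               -1            
  chi_4          1             exp(-2*I*pi/3)  exp(2*I*pi/3)   1             exp(-2*I*pi/3)  exp(2*I*pi/3) 
  chi_5          1             exp(-I*pi/3)    exp(-2*I*pi/3)  -1            exp(2*I*pi/3)   exp(I*pi/3)   

Spot check: chi_1(4) = zeta_6^(1*4) = zeta_6^4 = exp(-2*I*pi/3).

Details: Z/6Z is abelian, so all 6 irreducible complex representations are 1-dimensional. They are given by chi_k(m) = zeta_6^(k*m) for k = 0,...,5. Row orthogonality: sum_m chi_k(m) conj(chi_l(m)) = 6 * [k = l].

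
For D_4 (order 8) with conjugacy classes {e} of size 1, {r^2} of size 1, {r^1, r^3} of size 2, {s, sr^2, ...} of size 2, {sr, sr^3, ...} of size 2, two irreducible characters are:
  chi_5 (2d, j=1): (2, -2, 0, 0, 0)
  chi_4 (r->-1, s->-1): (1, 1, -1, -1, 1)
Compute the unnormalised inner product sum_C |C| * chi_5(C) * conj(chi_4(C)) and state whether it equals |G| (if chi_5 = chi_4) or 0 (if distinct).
Sum = 0; so <chi_5, chi_4> = 0 (distinct irreducibles are orthogonal).

Explanation: Compute term by term over conjugacy classes (|C| * chi_5(C) * conj(chi_4(C))):
  1*(2)*conj(1) + 1*(-2)*conj(1) + 2*(0)*conj(-1) + 2*(0)*conj(-1) + 2*(0)*conj(1)
  = (2) + (-2) + (0) + (0) + (0)
  = 0.
Dividing by |G| = 8 gives 0/8 = 0, matching the row-orthogonality relation <chi_5, chi_4> = [chi_5 = chi_4].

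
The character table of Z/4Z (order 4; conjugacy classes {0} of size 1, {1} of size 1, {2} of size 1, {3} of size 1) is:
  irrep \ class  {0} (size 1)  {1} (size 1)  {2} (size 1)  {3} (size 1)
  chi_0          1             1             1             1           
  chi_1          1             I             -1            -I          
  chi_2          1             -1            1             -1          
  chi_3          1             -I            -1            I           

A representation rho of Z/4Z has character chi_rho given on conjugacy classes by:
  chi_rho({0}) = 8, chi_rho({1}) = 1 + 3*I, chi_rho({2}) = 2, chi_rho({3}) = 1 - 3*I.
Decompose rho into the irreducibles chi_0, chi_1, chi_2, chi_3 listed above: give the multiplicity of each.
Multiplicities: chi_0: 3, chi_1: 3, chi_2: 2, chi_3: 0.

Why: Use <chi_rho, chi> = (1/|G|) sum_C |C| * chi_rho(C) * conj(chi(C)) with |G| = 4 for each irreducible chi in the table:
  <chi_rho, chi_0> = (1/4)[1*(8)*conj(1) + 1*(1 + 3*I)*conj(1) + 1*(2)*conj(1) + 1*(1 - 3*I)*conj(1)]
      = (1/4)[(8) + (1 + 3*I) + (2) + (1 - 3*I)] = 12/4 = 3
  <chi_rho, chi_1> = (1/4)[1*(8)*conj(1) + 1*(1 + 3*I)*conj(I) + 1*(2)*conj(-1) + 1*(1 - 3*I)*conj(-I)]
      = (1/4)[(8) + (3 - I) + (-2) + (3 + I)] = 12/4 = 3
  <chi_rho, chi_2> = (1/4)[1*(8)*conj(1) + 1*(1 + 3*I)*conj(-1) + 1*(2)*conj(1) + 1*(1 - 3*I)*conj(-1)]
      = (1/4)[(8) + (-1 - 3*I) + (2) + (-1 + 3*I)] = 8/4 = 2
  <chi_rho, chi_3> = (1/4)[1*(8)*conj(1) + 1*(1 + 3*I)*conj(-I) + 1*(2)*conj(-1) + 1*(1 - 3*I)*conj(I)]
      = (1/4)[(8) + (-3 + I) + (-2) + (-3 - I)] = 0/4 = 0
(Exp terms are combined using exp(i*s)*conj(exp(i*t)) = exp(i*(s-t)), and sums of them are collapsed using the identity that for every m > 1 the m distinct m-th roots of unity sum to 0, e.g. 1 + exp(2*I*pi/3) + exp(-2*I*pi/3) = 0.)
Dimension check: dim(rho) = sum (mult * dim) = 3*1 + 3*1 + 2*1 + 0*1 = 8 = chi_rho(e) = 8.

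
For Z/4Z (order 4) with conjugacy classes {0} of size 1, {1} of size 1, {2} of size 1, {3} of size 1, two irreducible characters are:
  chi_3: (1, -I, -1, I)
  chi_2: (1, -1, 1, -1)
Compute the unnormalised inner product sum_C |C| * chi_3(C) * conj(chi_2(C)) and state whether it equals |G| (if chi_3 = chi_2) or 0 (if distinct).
Sum = 0; so <chi_3, chi_2> = 0 (distinct irreducibles are orthogonal).

Derivation: Compute term by term over conjugacy classes (|C| * chi_3(C) * conj(chi_2(C))):
  1*(1)*conj(1) + 1*(-I)*conj(-1) + 1*(-1)*conj(1) + 1*(I)*conj(-1)
  = (1) + (I) + (-1) + (-I)
  = 0.
(Exp terms are combined using exp(i*s)*conj(exp(i*t)) = exp(i*(s-t)), and sums of them are collapsed using the identity that for every m > 1 the m distinct m-th roots of unity sum to 0, e.g. 1 + exp(2*I*pi/3) + exp(-2*I*pi/3) = 0.)
Dividing by |G| = 4 gives 0/4 = 0, matching the row-orthogonality relation <chi_3, chi_2> = [chi_3 = chi_2].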